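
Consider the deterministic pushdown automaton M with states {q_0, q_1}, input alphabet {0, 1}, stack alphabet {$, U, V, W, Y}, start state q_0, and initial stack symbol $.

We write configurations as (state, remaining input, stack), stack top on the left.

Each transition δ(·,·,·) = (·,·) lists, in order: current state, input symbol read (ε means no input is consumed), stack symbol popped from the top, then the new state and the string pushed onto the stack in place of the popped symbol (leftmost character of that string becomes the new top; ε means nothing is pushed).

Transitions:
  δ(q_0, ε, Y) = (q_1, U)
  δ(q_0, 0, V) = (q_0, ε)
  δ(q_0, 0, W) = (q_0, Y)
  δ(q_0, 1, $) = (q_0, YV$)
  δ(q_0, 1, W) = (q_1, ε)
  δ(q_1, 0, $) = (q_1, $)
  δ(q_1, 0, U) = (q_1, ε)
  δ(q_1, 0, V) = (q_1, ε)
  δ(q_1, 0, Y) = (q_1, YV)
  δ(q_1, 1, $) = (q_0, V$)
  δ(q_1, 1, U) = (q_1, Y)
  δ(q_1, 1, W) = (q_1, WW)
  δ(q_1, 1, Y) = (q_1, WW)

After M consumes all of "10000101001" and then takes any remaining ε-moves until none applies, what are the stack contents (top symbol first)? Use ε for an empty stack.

(q_0, 10000101001, $)
  read 1, top $: go to q_0, push YV$ → (q_0, 0000101001, YV$)
  ε-move, top Y: go to q_1, push U → (q_1, 0000101001, UV$)
  read 0, top U: go to q_1, push ε → (q_1, 000101001, V$)
  read 0, top V: go to q_1, push ε → (q_1, 00101001, $)
  read 0, top $: go to q_1, push $ → (q_1, 0101001, $)
  read 0, top $: go to q_1, push $ → (q_1, 101001, $)
  read 1, top $: go to q_0, push V$ → (q_0, 01001, V$)
  read 0, top V: go to q_0, push ε → (q_0, 1001, $)
  read 1, top $: go to q_0, push YV$ → (q_0, 001, YV$)
  ε-move, top Y: go to q_1, push U → (q_1, 001, UV$)
  read 0, top U: go to q_1, push ε → (q_1, 01, V$)
  read 0, top V: go to q_1, push ε → (q_1, 1, $)
  read 1, top $: go to q_0, push V$ → (q_0, ε, V$)
All input consumed in state q_0 with stack V$.

V$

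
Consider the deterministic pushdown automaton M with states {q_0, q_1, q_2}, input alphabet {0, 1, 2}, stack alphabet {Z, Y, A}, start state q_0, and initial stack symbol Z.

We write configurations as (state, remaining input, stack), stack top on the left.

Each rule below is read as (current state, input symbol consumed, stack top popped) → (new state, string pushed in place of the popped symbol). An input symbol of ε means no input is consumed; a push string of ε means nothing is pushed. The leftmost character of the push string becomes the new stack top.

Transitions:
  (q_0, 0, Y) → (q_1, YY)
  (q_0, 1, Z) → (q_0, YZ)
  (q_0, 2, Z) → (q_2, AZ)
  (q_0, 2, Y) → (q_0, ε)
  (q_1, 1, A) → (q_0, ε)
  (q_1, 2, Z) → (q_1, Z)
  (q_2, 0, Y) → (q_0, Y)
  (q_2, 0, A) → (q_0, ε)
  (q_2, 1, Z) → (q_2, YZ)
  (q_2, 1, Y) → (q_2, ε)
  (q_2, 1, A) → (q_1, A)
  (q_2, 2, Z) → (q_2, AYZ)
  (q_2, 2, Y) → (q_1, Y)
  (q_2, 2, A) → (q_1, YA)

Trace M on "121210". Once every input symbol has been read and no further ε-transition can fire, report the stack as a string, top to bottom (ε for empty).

(q_0, 121210, Z)
  read 1, top Z: go to q_0, push YZ → (q_0, 21210, YZ)
  read 2, top Y: go to q_0, push ε → (q_0, 1210, Z)
  read 1, top Z: go to q_0, push YZ → (q_0, 210, YZ)
  read 2, top Y: go to q_0, push ε → (q_0, 10, Z)
  read 1, top Z: go to q_0, push YZ → (q_0, 0, YZ)
  read 0, top Y: go to q_1, push YY → (q_1, ε, YYZ)
All input consumed in state q_1 with stack YYZ.

YYZ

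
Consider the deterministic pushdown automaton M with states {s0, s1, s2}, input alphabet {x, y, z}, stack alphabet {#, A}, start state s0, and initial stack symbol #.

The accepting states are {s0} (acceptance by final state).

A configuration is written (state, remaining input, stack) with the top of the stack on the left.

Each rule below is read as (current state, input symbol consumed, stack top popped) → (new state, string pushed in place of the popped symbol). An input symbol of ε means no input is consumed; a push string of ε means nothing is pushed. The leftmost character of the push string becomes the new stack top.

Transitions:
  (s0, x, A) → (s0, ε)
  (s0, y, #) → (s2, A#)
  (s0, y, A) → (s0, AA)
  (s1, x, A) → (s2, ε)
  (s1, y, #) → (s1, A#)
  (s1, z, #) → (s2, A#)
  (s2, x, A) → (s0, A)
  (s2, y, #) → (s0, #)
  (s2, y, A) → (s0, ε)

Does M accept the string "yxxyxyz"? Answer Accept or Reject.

Reject

(s0, yxxyxyz, #)
  read y, top #: go to s2, push A# → (s2, xxyxyz, A#)
  read x, top A: go to s0, push A → (s0, xyxyz, A#)
  read x, top A: go to s0, push ε → (s0, yxyz, #)
  read y, top #: go to s2, push A# → (s2, xyz, A#)
  read x, top A: go to s0, push A → (s0, yz, A#)
  read y, top A: go to s0, push AA → (s0, z, AA#)
No transition applies at (s0, z, AA#); input not fully consumed.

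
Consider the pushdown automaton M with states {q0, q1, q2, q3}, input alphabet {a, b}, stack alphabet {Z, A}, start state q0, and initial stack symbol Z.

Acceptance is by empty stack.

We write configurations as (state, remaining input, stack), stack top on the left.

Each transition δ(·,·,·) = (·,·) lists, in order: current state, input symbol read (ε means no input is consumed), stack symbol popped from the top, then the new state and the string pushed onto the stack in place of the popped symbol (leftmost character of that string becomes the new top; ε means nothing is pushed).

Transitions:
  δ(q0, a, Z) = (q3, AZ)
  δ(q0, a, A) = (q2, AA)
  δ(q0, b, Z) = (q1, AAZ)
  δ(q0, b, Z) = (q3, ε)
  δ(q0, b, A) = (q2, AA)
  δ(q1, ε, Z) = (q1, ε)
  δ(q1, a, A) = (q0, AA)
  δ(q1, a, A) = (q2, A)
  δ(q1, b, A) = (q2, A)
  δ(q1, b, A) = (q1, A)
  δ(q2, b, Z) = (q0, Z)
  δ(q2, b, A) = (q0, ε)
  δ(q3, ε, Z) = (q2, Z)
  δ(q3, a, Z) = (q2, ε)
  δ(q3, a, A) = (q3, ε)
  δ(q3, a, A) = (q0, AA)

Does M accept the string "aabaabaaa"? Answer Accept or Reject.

Accept

One accepting computation: (q0, aabaabaaa, Z) ⊢ (q3, abaabaaa, AZ) ⊢ (q3, baabaaa, Z) ⊢ (q2, baabaaa, Z) ⊢ (q0, aabaaa, Z) ⊢ (q3, abaaa, AZ) ⊢ (q3, baaa, Z) ⊢ (q2, baaa, Z) ⊢ (q0, aaa, Z) ⊢ (q3, aa, AZ) ⊢ (q3, a, Z) ⊢ (q2, ε, ε)
All input consumed and the stack is empty.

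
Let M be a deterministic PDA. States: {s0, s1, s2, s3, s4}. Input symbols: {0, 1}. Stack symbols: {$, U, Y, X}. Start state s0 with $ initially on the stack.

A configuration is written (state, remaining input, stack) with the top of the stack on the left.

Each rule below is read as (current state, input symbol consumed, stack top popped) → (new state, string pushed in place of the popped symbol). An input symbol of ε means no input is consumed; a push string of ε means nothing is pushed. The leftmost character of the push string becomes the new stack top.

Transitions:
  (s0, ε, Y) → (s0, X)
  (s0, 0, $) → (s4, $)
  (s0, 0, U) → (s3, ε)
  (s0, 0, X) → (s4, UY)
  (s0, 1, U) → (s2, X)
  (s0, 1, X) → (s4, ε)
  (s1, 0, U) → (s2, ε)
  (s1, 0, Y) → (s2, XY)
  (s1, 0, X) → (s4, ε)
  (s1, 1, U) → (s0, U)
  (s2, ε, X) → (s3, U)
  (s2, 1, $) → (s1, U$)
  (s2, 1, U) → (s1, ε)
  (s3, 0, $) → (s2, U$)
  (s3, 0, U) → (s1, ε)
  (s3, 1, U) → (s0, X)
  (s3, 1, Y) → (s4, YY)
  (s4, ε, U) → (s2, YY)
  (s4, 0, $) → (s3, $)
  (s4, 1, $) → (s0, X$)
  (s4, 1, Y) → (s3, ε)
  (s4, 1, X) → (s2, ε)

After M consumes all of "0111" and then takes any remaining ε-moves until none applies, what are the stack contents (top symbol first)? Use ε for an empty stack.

(s0, 0111, $)
  read 0, top $: go to s4, push $ → (s4, 111, $)
  read 1, top $: go to s0, push X$ → (s0, 11, X$)
  read 1, top X: go to s4, push ε → (s4, 1, $)
  read 1, top $: go to s0, push X$ → (s0, ε, X$)
All input consumed in state s0 with stack X$.

X$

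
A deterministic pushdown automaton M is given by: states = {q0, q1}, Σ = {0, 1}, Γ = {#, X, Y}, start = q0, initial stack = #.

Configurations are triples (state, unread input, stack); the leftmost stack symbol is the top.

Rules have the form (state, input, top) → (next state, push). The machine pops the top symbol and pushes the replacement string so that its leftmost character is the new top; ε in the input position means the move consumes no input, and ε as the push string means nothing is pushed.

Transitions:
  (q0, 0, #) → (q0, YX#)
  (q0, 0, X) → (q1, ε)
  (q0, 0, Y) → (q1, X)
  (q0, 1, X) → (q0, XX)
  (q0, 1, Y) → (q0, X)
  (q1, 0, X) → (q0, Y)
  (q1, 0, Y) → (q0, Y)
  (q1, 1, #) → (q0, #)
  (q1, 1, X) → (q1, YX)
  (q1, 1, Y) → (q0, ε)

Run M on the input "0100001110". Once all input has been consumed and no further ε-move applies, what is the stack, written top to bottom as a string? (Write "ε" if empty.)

XX#

(q0, 0100001110, #) ⊢ (q0, 100001110, YX#) ⊢ (q0, 00001110, XX#) ⊢ (q1, 0001110, X#) ⊢ (q0, 001110, Y#) ⊢ (q1, 01110, X#) ⊢ (q0, 1110, Y#) ⊢ (q0, 110, X#) ⊢ (q0, 10, XX#) ⊢ (q0, 0, XXX#) ⊢ (q1, ε, XX#)
All input consumed in state q1 with stack XX#.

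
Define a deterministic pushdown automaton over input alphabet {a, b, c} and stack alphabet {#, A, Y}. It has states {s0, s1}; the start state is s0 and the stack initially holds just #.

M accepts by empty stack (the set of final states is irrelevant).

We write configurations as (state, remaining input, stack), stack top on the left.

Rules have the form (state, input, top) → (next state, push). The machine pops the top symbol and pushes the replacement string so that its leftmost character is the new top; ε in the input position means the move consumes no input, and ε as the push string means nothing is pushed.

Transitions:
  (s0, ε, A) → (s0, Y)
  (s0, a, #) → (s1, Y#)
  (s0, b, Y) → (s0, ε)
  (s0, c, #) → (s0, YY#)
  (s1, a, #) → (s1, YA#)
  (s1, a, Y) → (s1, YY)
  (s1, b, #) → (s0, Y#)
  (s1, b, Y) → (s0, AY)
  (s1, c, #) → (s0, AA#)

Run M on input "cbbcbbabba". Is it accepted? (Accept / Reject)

Reject

(s0, cbbcbbabba, #)
  read c, top #: go to s0, push YY# → (s0, bbcbbabba, YY#)
  read b, top Y: go to s0, push ε → (s0, bcbbabba, Y#)
  read b, top Y: go to s0, push ε → (s0, cbbabba, #)
  read c, top #: go to s0, push YY# → (s0, bbabba, YY#)
  read b, top Y: go to s0, push ε → (s0, babba, Y#)
  read b, top Y: go to s0, push ε → (s0, abba, #)
  read a, top #: go to s1, push Y# → (s1, bba, Y#)
  read b, top Y: go to s0, push AY → (s0, ba, AY#)
  ε-move, top A: go to s0, push Y → (s0, ba, YY#)
  read b, top Y: go to s0, push ε → (s0, a, Y#)
No transition applies at (s0, a, Y#); input not fully consumed.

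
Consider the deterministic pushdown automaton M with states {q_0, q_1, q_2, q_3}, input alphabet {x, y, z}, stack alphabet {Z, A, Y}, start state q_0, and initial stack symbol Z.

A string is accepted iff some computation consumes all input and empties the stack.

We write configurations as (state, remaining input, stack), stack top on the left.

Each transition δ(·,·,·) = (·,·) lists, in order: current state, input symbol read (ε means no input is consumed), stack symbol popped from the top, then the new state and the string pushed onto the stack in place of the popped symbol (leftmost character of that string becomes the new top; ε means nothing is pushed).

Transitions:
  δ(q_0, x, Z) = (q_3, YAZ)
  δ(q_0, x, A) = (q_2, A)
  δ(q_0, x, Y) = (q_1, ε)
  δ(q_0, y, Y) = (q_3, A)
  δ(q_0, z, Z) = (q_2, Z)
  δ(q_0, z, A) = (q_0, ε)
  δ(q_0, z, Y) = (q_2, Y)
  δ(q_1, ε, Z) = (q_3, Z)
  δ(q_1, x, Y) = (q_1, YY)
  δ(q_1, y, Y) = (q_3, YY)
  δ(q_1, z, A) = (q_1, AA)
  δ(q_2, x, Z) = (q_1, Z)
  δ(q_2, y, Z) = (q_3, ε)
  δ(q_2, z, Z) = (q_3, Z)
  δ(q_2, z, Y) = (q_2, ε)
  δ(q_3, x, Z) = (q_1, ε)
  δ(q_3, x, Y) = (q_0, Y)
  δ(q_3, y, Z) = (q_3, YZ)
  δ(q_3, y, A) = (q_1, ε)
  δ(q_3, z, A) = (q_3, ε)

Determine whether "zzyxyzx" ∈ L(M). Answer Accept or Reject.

(q_0, zzyxyzx, Z)
  read z, top Z: go to q_2, push Z → (q_2, zyxyzx, Z)
  read z, top Z: go to q_3, push Z → (q_3, yxyzx, Z)
  read y, top Z: go to q_3, push YZ → (q_3, xyzx, YZ)
  read x, top Y: go to q_0, push Y → (q_0, yzx, YZ)
  read y, top Y: go to q_3, push A → (q_3, zx, AZ)
  read z, top A: go to q_3, push ε → (q_3, x, Z)
  read x, top Z: go to q_1, push ε → (q_1, ε, ε)
All input consumed and the stack is empty.

Accept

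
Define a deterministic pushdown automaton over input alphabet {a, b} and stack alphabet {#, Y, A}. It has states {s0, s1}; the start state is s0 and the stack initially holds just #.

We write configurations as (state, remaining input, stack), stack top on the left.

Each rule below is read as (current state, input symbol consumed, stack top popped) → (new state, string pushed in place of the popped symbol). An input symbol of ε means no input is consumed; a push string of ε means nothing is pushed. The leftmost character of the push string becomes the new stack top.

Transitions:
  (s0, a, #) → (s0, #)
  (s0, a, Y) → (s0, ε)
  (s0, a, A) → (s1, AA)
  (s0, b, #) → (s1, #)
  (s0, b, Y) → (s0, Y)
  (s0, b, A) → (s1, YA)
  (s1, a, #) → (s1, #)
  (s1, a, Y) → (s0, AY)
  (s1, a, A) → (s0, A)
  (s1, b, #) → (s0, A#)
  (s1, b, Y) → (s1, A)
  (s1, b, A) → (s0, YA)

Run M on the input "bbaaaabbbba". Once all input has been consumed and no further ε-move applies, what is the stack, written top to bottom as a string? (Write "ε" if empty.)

(s0, bbaaaabbbba, #) ⊢ (s1, baaaabbbba, #) ⊢ (s0, aaaabbbba, A#) ⊢ (s1, aaabbbba, AA#) ⊢ (s0, aabbbba, AA#) ⊢ (s1, abbbba, AAA#) ⊢ (s0, bbbba, AAA#) ⊢ (s1, bbba, YAAA#) ⊢ (s1, bba, AAAA#) ⊢ (s0, ba, YAAAA#) ⊢ (s0, a, YAAAA#) ⊢ (s0, ε, AAAA#)
All input consumed in state s0 with stack AAAA#.

AAAA#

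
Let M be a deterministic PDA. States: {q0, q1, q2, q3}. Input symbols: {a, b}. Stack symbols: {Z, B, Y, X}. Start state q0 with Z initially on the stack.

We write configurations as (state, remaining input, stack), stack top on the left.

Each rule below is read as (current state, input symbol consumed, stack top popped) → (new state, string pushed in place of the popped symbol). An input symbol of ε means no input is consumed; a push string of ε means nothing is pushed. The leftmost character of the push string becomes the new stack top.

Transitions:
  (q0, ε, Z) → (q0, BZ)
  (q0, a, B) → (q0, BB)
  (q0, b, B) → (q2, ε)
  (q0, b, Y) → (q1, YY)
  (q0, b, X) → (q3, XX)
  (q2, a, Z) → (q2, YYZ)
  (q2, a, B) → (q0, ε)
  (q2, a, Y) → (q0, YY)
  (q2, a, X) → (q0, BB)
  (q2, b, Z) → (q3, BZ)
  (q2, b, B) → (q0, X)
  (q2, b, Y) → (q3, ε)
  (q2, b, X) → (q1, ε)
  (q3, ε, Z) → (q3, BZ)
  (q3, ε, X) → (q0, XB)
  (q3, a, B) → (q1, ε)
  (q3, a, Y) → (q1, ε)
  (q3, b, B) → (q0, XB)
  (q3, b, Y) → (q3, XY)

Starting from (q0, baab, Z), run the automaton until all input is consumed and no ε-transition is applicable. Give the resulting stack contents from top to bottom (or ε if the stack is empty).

YYYYZ

(q0, baab, Z)
  ε-move, top Z: go to q0, push BZ → (q0, baab, BZ)
  read b, top B: go to q2, push ε → (q2, aab, Z)
  read a, top Z: go to q2, push YYZ → (q2, ab, YYZ)
  read a, top Y: go to q0, push YY → (q0, b, YYYZ)
  read b, top Y: go to q1, push YY → (q1, ε, YYYYZ)
All input consumed in state q1 with stack YYYYZ.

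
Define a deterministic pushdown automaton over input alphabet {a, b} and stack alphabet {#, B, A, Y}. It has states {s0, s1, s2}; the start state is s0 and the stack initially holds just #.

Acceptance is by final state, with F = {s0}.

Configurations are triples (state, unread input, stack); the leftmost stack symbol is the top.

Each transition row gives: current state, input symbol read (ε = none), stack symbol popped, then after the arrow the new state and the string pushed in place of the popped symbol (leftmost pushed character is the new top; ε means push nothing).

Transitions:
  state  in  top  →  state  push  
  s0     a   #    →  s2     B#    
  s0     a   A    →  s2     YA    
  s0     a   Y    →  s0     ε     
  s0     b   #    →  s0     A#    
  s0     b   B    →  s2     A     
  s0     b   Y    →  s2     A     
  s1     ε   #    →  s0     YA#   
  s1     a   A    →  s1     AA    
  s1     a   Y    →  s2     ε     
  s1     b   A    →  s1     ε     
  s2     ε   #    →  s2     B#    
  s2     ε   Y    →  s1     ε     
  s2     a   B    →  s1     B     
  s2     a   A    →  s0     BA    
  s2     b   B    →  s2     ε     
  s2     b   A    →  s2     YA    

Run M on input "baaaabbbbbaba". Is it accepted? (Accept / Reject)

Accept

(s0, baaaabbbbbaba, #) ⊢ (s0, aaaabbbbbaba, A#) ⊢ (s2, aaabbbbbaba, YA#) ⊢ (s1, aaabbbbbaba, A#) ⊢ (s1, aabbbbbaba, AA#) ⊢ (s1, abbbbbaba, AAA#) ⊢ (s1, bbbbbaba, AAAA#) ⊢ (s1, bbbbaba, AAA#) ⊢ (s1, bbbaba, AA#) ⊢ (s1, bbaba, A#) ⊢ (s1, baba, #) ⊢ (s0, baba, YA#) ⊢ (s2, aba, AA#) ⊢ (s0, ba, BAA#) ⊢ (s2, a, AAA#) ⊢ (s0, ε, BAAA#)
All input consumed; state s0 ∈ F.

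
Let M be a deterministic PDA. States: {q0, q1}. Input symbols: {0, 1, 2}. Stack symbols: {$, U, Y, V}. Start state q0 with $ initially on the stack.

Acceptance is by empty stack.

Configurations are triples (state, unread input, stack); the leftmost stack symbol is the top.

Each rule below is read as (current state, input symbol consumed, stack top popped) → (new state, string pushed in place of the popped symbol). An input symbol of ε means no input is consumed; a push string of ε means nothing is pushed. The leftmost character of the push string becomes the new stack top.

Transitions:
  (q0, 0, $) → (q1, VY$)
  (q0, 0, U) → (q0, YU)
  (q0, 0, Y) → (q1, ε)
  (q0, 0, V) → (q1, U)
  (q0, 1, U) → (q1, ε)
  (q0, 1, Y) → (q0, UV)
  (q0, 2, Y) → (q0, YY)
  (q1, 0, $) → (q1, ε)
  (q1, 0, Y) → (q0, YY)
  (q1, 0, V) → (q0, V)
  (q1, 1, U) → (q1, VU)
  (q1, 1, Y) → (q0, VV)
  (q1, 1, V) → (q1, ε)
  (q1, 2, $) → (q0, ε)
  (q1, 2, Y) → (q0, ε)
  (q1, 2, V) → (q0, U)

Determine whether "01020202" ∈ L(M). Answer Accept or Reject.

Accept

(q0, 01020202, $) ⊢ (q1, 1020202, VY$) ⊢ (q1, 020202, Y$) ⊢ (q0, 20202, YY$) ⊢ (q0, 0202, YYY$) ⊢ (q1, 202, YY$) ⊢ (q0, 02, Y$) ⊢ (q1, 2, $) ⊢ (q0, ε, ε)
All input consumed and the stack is empty.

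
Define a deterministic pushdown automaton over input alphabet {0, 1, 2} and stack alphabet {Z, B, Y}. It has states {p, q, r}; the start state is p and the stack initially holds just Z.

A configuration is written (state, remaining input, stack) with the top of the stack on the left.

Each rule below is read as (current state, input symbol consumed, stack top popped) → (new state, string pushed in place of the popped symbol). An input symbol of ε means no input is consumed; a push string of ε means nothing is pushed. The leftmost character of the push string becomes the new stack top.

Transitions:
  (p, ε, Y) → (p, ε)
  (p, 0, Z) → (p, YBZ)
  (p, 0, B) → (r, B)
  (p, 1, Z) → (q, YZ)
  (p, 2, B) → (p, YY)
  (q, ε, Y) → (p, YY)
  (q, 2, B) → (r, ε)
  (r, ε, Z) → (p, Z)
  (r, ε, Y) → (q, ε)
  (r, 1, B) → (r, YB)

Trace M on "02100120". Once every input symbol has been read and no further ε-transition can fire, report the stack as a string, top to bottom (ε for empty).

BZ

(p, 02100120, Z)
  read 0, top Z: go to p, push YBZ → (p, 2100120, YBZ)
  ε-move, top Y: go to p, push ε → (p, 2100120, BZ)
  read 2, top B: go to p, push YY → (p, 100120, YYZ)
  ε-move, top Y: go to p, push ε → (p, 100120, YZ)
  ε-move, top Y: go to p, push ε → (p, 100120, Z)
  read 1, top Z: go to q, push YZ → (q, 00120, YZ)
  ε-move, top Y: go to p, push YY → (p, 00120, YYZ)
  ε-move, top Y: go to p, push ε → (p, 00120, YZ)
  ε-move, top Y: go to p, push ε → (p, 00120, Z)
  read 0, top Z: go to p, push YBZ → (p, 0120, YBZ)
  ε-move, top Y: go to p, push ε → (p, 0120, BZ)
  read 0, top B: go to r, push B → (r, 120, BZ)
  read 1, top B: go to r, push YB → (r, 20, YBZ)
  ε-move, top Y: go to q, push ε → (q, 20, BZ)
  read 2, top B: go to r, push ε → (r, 0, Z)
  ε-move, top Z: go to p, push Z → (p, 0, Z)
  read 0, top Z: go to p, push YBZ → (p, ε, YBZ)
  ε-move, top Y: go to p, push ε → (p, ε, BZ)
All input consumed in state p with stack BZ.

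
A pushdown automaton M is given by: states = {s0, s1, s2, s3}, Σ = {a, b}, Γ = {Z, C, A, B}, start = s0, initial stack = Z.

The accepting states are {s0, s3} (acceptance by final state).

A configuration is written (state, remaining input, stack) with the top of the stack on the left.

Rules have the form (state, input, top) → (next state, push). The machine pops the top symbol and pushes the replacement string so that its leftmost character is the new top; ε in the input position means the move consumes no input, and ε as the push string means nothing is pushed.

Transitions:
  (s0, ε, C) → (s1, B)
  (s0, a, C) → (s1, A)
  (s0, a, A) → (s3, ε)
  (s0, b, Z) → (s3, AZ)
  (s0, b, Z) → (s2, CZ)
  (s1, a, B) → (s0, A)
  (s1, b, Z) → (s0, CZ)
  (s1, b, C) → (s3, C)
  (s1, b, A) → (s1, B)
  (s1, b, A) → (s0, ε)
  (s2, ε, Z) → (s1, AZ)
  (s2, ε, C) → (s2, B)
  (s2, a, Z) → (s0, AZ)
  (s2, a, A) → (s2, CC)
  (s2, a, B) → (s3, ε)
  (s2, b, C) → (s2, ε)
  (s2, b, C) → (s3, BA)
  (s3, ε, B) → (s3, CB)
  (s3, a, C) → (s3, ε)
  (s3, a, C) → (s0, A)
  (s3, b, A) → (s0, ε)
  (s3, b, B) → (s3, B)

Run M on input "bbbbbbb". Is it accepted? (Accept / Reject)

Accept

One accepting computation: (s0, bbbbbbb, Z) ⊢ (s3, bbbbbb, AZ) ⊢ (s0, bbbbb, Z) ⊢ (s3, bbbb, AZ) ⊢ (s0, bbb, Z) ⊢ (s3, bb, AZ) ⊢ (s0, b, Z) ⊢ (s3, ε, AZ)
All input consumed and state s3 ∈ F.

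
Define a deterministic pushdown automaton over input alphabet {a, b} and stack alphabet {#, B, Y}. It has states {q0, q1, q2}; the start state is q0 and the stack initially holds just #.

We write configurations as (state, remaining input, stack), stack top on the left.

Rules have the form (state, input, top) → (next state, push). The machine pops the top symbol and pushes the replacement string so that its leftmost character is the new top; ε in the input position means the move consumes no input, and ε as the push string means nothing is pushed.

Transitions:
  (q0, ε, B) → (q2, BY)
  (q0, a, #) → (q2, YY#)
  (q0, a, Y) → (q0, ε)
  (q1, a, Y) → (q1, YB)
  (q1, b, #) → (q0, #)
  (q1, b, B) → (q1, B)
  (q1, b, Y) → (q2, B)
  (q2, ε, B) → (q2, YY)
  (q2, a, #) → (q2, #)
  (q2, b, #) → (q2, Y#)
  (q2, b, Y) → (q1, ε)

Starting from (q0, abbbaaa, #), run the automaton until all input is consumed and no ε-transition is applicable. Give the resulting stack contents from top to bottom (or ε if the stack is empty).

(q0, abbbaaa, #)
  read a, top #: go to q2, push YY# → (q2, bbbaaa, YY#)
  read b, top Y: go to q1, push ε → (q1, bbaaa, Y#)
  read b, top Y: go to q2, push B → (q2, baaa, B#)
  ε-move, top B: go to q2, push YY → (q2, baaa, YY#)
  read b, top Y: go to q1, push ε → (q1, aaa, Y#)
  read a, top Y: go to q1, push YB → (q1, aa, YB#)
  read a, top Y: go to q1, push YB → (q1, a, YBB#)
  read a, top Y: go to q1, push YB → (q1, ε, YBBB#)
All input consumed in state q1 with stack YBBB#.

YBBB#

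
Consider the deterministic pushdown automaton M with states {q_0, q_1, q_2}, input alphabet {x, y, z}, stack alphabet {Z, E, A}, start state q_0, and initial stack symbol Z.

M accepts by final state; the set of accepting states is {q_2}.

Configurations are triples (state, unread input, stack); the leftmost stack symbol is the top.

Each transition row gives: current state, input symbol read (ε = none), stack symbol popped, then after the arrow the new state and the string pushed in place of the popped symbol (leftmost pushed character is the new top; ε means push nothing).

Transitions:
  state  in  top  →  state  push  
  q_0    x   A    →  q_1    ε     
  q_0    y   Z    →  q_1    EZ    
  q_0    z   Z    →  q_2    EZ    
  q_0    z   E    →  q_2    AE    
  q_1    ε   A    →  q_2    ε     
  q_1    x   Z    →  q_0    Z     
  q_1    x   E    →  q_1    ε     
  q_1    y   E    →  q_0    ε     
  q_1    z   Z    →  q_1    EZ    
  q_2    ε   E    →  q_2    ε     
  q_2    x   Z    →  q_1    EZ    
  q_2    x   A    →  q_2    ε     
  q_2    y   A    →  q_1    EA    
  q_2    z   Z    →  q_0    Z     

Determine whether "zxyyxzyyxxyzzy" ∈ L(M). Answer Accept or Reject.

Reject

(q_0, zxyyxzyyxxyzzy, Z)
  read z, top Z: go to q_2, push EZ → (q_2, xyyxzyyxxyzzy, EZ)
  ε-move, top E: go to q_2, push ε → (q_2, xyyxzyyxxyzzy, Z)
  read x, top Z: go to q_1, push EZ → (q_1, yyxzyyxxyzzy, EZ)
  read y, top E: go to q_0, push ε → (q_0, yxzyyxxyzzy, Z)
  read y, top Z: go to q_1, push EZ → (q_1, xzyyxxyzzy, EZ)
  read x, top E: go to q_1, push ε → (q_1, zyyxxyzzy, Z)
  read z, top Z: go to q_1, push EZ → (q_1, yyxxyzzy, EZ)
  read y, top E: go to q_0, push ε → (q_0, yxxyzzy, Z)
  read y, top Z: go to q_1, push EZ → (q_1, xxyzzy, EZ)
  read x, top E: go to q_1, push ε → (q_1, xyzzy, Z)
  read x, top Z: go to q_0, push Z → (q_0, yzzy, Z)
  read y, top Z: go to q_1, push EZ → (q_1, zzy, EZ)
No transition applies at (q_1, zzy, EZ); input not fully consumed.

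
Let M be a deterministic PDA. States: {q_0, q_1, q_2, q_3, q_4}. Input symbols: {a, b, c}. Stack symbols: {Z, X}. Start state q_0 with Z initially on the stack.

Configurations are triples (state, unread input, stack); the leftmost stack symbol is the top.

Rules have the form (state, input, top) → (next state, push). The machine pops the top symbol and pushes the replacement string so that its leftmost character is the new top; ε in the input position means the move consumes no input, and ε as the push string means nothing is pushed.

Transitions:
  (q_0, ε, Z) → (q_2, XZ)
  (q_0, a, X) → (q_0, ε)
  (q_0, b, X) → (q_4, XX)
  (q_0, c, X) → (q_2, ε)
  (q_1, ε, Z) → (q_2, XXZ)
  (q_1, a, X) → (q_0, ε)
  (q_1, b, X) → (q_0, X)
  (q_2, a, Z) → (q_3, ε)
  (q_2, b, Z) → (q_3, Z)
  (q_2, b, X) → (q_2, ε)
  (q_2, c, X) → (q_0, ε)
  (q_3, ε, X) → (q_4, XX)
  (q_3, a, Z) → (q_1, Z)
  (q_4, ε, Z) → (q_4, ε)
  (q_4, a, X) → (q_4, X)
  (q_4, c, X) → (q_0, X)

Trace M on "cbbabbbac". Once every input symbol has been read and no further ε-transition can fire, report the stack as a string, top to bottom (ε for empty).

XZ

(q_0, cbbabbbac, Z) ⊢ (q_2, cbbabbbac, XZ) ⊢ (q_0, bbabbbac, Z) ⊢ (q_2, bbabbbac, XZ) ⊢ (q_2, babbbac, Z) ⊢ (q_3, abbbac, Z) ⊢ (q_1, bbbac, Z) ⊢ (q_2, bbbac, XXZ) ⊢ (q_2, bbac, XZ) ⊢ (q_2, bac, Z) ⊢ (q_3, ac, Z) ⊢ (q_1, c, Z) ⊢ (q_2, c, XXZ) ⊢ (q_0, ε, XZ)
All input consumed in state q_0 with stack XZ.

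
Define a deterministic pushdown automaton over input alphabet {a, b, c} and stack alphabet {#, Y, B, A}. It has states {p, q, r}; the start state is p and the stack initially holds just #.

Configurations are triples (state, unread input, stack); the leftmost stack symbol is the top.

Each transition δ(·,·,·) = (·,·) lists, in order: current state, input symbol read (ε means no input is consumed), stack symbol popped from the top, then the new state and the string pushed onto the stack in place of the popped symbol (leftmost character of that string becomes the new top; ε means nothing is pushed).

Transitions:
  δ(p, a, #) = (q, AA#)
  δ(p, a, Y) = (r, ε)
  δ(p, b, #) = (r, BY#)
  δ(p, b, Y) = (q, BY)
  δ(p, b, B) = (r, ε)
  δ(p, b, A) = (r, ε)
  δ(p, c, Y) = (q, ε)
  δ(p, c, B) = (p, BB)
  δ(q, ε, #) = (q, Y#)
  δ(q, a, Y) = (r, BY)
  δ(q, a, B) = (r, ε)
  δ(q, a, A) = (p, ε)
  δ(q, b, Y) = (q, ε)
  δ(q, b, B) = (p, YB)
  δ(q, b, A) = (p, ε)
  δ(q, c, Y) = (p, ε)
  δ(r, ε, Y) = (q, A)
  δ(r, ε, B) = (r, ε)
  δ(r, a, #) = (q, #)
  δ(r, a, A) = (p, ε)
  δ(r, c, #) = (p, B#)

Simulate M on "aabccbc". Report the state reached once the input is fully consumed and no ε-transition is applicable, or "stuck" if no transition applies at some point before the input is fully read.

(p, aabccbc, #)
  read a, top #: go to q, push AA# → (q, abccbc, AA#)
  read a, top A: go to p, push ε → (p, bccbc, A#)
  read b, top A: go to r, push ε → (r, ccbc, #)
  read c, top #: go to p, push B# → (p, cbc, B#)
  read c, top B: go to p, push BB → (p, bc, BB#)
  read b, top B: go to r, push ε → (r, c, B#)
  ε-move, top B: go to r, push ε → (r, c, #)
  read c, top #: go to p, push B# → (p, ε, B#)
All input consumed; M is in state p.

p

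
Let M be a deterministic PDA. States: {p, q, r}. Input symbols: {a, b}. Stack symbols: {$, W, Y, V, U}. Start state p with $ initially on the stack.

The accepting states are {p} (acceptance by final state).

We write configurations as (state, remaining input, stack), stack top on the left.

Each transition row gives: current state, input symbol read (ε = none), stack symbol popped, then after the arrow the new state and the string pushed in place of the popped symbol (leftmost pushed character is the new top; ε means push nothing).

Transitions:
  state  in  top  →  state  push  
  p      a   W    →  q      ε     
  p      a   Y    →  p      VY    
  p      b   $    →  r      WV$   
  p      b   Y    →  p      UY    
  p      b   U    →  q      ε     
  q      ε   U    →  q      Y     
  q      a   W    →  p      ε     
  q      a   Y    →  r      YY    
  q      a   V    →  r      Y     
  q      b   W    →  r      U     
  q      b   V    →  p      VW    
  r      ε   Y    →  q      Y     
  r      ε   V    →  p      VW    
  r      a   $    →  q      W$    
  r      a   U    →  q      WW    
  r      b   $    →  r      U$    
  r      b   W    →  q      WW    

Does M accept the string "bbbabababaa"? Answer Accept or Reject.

(p, bbbabababaa, $)
  read b, top $: go to r, push WV$ → (r, bbabababaa, WV$)
  read b, top W: go to q, push WW → (q, babababaa, WWV$)
  read b, top W: go to r, push U → (r, abababaa, UWV$)
  read a, top U: go to q, push WW → (q, bababaa, WWWV$)
  read b, top W: go to r, push U → (r, ababaa, UWWV$)
  read a, top U: go to q, push WW → (q, babaa, WWWWV$)
  read b, top W: go to r, push U → (r, abaa, UWWWV$)
  read a, top U: go to q, push WW → (q, baa, WWWWWV$)
  read b, top W: go to r, push U → (r, aa, UWWWWV$)
  read a, top U: go to q, push WW → (q, a, WWWWWWV$)
  read a, top W: go to p, push ε → (p, ε, WWWWWV$)
All input consumed; state p ∈ F.

Accept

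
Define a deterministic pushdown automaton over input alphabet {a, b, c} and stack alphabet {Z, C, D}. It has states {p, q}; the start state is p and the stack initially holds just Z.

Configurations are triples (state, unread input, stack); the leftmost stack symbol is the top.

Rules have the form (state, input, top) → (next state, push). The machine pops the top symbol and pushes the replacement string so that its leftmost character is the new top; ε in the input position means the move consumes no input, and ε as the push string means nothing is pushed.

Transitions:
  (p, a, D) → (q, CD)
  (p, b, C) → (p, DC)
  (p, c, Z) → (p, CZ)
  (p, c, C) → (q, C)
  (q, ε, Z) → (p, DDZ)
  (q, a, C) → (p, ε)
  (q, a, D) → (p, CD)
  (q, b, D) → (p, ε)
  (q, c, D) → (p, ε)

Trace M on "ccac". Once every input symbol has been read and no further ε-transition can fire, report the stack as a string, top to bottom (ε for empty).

CZ

(p, ccac, Z)
  read c, top Z: go to p, push CZ → (p, cac, CZ)
  read c, top C: go to q, push C → (q, ac, CZ)
  read a, top C: go to p, push ε → (p, c, Z)
  read c, top Z: go to p, push CZ → (p, ε, CZ)
All input consumed in state p with stack CZ.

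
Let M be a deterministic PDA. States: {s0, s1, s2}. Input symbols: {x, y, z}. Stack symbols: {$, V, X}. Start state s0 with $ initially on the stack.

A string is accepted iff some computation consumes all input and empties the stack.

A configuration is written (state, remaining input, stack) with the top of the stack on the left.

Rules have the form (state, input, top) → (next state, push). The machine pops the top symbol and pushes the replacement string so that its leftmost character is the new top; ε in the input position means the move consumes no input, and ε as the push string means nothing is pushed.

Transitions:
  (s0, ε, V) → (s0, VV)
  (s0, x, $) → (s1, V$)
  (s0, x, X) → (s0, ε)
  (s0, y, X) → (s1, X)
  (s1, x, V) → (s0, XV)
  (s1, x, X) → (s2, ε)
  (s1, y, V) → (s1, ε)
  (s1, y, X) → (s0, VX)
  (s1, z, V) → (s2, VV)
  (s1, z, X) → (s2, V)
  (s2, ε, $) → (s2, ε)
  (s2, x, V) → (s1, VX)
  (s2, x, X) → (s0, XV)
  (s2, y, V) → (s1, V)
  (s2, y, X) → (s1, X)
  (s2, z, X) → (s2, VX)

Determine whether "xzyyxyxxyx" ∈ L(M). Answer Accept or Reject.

Accept

(s0, xzyyxyxxyx, $)
  read x, top $: go to s1, push V$ → (s1, zyyxyxxyx, V$)
  read z, top V: go to s2, push VV → (s2, yyxyxxyx, VV$)
  read y, top V: go to s1, push V → (s1, yxyxxyx, VV$)
  read y, top V: go to s1, push ε → (s1, xyxxyx, V$)
  read x, top V: go to s0, push XV → (s0, yxxyx, XV$)
  read y, top X: go to s1, push X → (s1, xxyx, XV$)
  read x, top X: go to s2, push ε → (s2, xyx, V$)
  read x, top V: go to s1, push VX → (s1, yx, VX$)
  read y, top V: go to s1, push ε → (s1, x, X$)
  read x, top X: go to s2, push ε → (s2, ε, $)
  ε-move, top $: go to s2, push ε → (s2, ε, ε)
All input consumed and the stack is empty.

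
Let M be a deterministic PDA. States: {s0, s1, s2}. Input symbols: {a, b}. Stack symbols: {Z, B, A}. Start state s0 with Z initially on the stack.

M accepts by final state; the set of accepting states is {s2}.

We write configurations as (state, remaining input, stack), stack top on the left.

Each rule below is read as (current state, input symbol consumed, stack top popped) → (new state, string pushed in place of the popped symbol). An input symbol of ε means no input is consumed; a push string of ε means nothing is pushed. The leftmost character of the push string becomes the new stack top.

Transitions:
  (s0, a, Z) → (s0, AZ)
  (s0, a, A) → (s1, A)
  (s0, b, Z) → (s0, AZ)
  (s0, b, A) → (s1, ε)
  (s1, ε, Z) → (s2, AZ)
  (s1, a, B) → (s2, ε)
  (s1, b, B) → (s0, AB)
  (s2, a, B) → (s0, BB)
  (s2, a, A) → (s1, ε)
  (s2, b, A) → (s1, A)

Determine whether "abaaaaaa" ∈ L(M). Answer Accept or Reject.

Accept

(s0, abaaaaaa, Z)
  read a, top Z: go to s0, push AZ → (s0, baaaaaa, AZ)
  read b, top A: go to s1, push ε → (s1, aaaaaa, Z)
  ε-move, top Z: go to s2, push AZ → (s2, aaaaaa, AZ)
  read a, top A: go to s1, push ε → (s1, aaaaa, Z)
  ε-move, top Z: go to s2, push AZ → (s2, aaaaa, AZ)
  read a, top A: go to s1, push ε → (s1, aaaa, Z)
  ε-move, top Z: go to s2, push AZ → (s2, aaaa, AZ)
  read a, top A: go to s1, push ε → (s1, aaa, Z)
  ε-move, top Z: go to s2, push AZ → (s2, aaa, AZ)
  read a, top A: go to s1, push ε → (s1, aa, Z)
  ε-move, top Z: go to s2, push AZ → (s2, aa, AZ)
  read a, top A: go to s1, push ε → (s1, a, Z)
  ε-move, top Z: go to s2, push AZ → (s2, a, AZ)
  read a, top A: go to s1, push ε → (s1, ε, Z)
  ε-move, top Z: go to s2, push AZ → (s2, ε, AZ)
All input consumed; state s2 ∈ F.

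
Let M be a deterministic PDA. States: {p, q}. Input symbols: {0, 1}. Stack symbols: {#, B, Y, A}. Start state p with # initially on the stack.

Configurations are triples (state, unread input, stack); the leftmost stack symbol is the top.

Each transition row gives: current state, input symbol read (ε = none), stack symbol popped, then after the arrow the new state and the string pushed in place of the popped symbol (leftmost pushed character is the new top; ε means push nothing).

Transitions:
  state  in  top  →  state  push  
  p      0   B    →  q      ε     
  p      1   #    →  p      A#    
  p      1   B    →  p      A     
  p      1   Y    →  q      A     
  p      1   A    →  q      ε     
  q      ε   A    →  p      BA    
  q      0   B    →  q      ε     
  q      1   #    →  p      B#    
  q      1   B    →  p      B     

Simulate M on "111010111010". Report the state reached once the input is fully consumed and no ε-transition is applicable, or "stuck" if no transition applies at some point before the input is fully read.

stuck

(p, 111010111010, #)
  read 1, top #: go to p, push A# → (p, 11010111010, A#)
  read 1, top A: go to q, push ε → (q, 1010111010, #)
  read 1, top #: go to p, push B# → (p, 010111010, B#)
  read 0, top B: go to q, push ε → (q, 10111010, #)
  read 1, top #: go to p, push B# → (p, 0111010, B#)
  read 0, top B: go to q, push ε → (q, 111010, #)
  read 1, top #: go to p, push B# → (p, 11010, B#)
  read 1, top B: go to p, push A → (p, 1010, A#)
  read 1, top A: go to q, push ε → (q, 010, #)
No transition for (q, 0, top #); M blocks with input 010 remaining.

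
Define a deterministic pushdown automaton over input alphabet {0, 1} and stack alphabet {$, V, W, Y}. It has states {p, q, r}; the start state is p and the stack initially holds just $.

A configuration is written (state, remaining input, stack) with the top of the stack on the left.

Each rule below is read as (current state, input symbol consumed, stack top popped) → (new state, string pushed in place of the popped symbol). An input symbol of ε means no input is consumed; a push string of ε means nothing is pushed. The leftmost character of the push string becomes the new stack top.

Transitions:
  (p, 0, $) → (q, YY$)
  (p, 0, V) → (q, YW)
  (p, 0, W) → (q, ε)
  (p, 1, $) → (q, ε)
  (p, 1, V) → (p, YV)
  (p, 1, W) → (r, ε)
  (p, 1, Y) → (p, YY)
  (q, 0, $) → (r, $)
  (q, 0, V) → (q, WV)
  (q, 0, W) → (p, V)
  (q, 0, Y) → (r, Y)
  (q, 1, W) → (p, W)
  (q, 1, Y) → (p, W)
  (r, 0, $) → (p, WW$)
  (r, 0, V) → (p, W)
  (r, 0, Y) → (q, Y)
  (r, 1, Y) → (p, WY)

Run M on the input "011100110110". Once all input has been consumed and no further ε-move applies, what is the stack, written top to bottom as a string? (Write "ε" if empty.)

WW$

(p, 011100110110, $)
  read 0, top $: go to q, push YY$ → (q, 11100110110, YY$)
  read 1, top Y: go to p, push W → (p, 1100110110, WY$)
  read 1, top W: go to r, push ε → (r, 100110110, Y$)
  read 1, top Y: go to p, push WY → (p, 00110110, WY$)
  read 0, top W: go to q, push ε → (q, 0110110, Y$)
  read 0, top Y: go to r, push Y → (r, 110110, Y$)
  read 1, top Y: go to p, push WY → (p, 10110, WY$)
  read 1, top W: go to r, push ε → (r, 0110, Y$)
  read 0, top Y: go to q, push Y → (q, 110, Y$)
  read 1, top Y: go to p, push W → (p, 10, W$)
  read 1, top W: go to r, push ε → (r, 0, $)
  read 0, top $: go to p, push WW$ → (p, ε, WW$)
All input consumed in state p with stack WW$.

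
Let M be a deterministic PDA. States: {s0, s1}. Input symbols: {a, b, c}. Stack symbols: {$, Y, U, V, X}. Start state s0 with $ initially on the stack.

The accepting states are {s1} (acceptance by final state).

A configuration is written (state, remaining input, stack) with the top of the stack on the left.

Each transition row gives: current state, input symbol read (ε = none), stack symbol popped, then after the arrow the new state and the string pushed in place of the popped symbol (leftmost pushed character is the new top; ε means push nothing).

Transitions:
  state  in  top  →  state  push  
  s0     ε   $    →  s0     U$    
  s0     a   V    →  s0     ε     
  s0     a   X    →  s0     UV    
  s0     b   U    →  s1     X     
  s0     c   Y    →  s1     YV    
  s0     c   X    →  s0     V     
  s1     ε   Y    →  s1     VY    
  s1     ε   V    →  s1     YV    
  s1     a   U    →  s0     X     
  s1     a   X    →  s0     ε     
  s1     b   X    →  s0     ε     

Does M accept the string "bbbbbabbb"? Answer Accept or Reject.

(s0, bbbbbabbb, $)
  ε-move, top $: go to s0, push U$ → (s0, bbbbbabbb, U$)
  read b, top U: go to s1, push X → (s1, bbbbabbb, X$)
  read b, top X: go to s0, push ε → (s0, bbbabbb, $)
  ε-move, top $: go to s0, push U$ → (s0, bbbabbb, U$)
  read b, top U: go to s1, push X → (s1, bbabbb, X$)
  read b, top X: go to s0, push ε → (s0, babbb, $)
  ε-move, top $: go to s0, push U$ → (s0, babbb, U$)
  read b, top U: go to s1, push X → (s1, abbb, X$)
  read a, top X: go to s0, push ε → (s0, bbb, $)
  ε-move, top $: go to s0, push U$ → (s0, bbb, U$)
  read b, top U: go to s1, push X → (s1, bb, X$)
  read b, top X: go to s0, push ε → (s0, b, $)
  ε-move, top $: go to s0, push U$ → (s0, b, U$)
  read b, top U: go to s1, push X → (s1, ε, X$)
All input consumed; state s1 ∈ F.

Accept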